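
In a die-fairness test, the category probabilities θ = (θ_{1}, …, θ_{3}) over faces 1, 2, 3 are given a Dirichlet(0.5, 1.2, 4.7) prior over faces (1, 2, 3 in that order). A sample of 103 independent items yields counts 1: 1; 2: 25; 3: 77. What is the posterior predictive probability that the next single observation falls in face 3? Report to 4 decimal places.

0.7468

The Dirichlet prior is conjugate to the Multinomial likelihood: each posterior αⱼ = prior αⱼ + observed count nⱼ.
Posterior concentration: (1.5, 26.2, 81.7), total = 109.4.
P(next = 3 | data) = α_{3}/Σα = 0.7468.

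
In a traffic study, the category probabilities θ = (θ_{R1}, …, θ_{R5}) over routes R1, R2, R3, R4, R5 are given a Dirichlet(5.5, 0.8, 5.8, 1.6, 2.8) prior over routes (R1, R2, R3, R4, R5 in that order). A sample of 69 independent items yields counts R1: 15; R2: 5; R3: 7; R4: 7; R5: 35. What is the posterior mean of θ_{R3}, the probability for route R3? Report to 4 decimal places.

0.1497

The Dirichlet prior is conjugate to the Multinomial likelihood: each posterior αⱼ = prior αⱼ + observed count nⱼ.
Posterior concentration: (20.5, 5.8, 12.8, 8.6, 37.8), total = 85.5.
E[θ_{R3}|data] = α_{R3}/Σα = 12.8/85.5 = 0.1497.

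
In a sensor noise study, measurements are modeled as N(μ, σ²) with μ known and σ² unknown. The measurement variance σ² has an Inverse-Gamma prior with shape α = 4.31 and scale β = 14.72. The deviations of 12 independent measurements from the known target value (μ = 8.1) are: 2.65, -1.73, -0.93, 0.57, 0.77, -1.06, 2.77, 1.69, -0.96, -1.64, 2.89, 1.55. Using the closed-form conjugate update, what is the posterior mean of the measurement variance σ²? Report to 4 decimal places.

With known mean μ and an Inverse-Gamma(α, β) prior on σ², the Normal likelihood is conjugate: posterior is Inv-Gamma(α + n/2, β + Σ(xᵢ−μ)²/2).
Σ(xᵢ−μ)² = (2.65)² + (-1.73)² + (-0.93)² + (0.57)² + (0.77)² + (-1.06)² + (2.77)² + (1.69)² + (-0.96)² + (-1.64)² + (2.89)² + (1.55)² = 37.8165.
Posterior: Inv-Gamma(4.31 + 12/2, 14.72 + 37.8165/2) = Inv-Gamma(10.31, 33.62825).
E[σ²|data] = β/(α−1) = 33.62825/9.31 = 3.6121.

3.6121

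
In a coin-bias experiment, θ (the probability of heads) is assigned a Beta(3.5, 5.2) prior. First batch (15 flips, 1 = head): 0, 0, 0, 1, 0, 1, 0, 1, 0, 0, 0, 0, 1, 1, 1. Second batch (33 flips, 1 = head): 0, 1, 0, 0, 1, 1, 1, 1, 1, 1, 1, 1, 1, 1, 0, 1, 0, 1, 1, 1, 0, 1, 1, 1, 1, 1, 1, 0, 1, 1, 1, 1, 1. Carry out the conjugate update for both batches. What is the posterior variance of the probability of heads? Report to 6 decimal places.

The Beta prior is conjugate to a Binomial/Bernoulli likelihood; the update adds successes to α and failures to β.
After batch 1: Beta(3.5+6, 5.2+9) = Beta(9.5, 14.2).
After batch 2: Beta(9.5+26, 14.2+7) = Beta(35.5, 21.2).
Var = αβ/((α+β)²(α+β+1)) = 35.5·21.2/(56.7²·57.7) = 0.004057.

0.004057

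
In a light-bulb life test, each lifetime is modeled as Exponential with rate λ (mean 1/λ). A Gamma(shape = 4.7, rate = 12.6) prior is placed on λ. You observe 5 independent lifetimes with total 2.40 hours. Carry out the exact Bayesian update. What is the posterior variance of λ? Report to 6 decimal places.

With a Gamma(shape α, rate β) prior on the exponential rate λ, the posterior after n observations with total T = Σxᵢ is Gamma(α+n, β+T).
Posterior: Gamma(4.7+5, 12.6+2.40) = Gamma(9.7, 15.00).
Var = α/β² = 0.043111.

0.043111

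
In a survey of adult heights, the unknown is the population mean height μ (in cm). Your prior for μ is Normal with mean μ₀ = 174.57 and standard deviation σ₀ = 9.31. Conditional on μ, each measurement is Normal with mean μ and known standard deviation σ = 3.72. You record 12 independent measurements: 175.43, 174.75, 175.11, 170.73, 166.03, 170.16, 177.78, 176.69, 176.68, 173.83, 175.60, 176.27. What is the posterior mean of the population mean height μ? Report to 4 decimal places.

174.0947

For Normal data with known variance σ², a Normal(μ₀, σ₀²) prior on μ is conjugate. Posterior precision = 1/σ₀² + n/σ²; posterior mean is the precision-weighted average of μ₀ and x̄.
Σxᵢ = 175.43 + 174.75 + 175.11 + 170.73 + 166.03 + 170.16 + 177.78 + 176.69 + 176.68 + 173.83 + 175.60 + 176.27 = 2089.06, so n·x̄ = 2089.06.
σ₀² = 9.31² = 86.6761, σ² = 3.72² = 13.8384; σ² + n·σ₀² = 13.8384 + 12·86.6761 = 1053.9516.
Posterior mean = (μ₀/σ₀² + n·x̄/σ²)/(1/σ₀² + n/σ²) = (σ²·μ₀ + σ₀²·n·x̄)/(σ² + n·σ₀²) = (13.8384·174.57 + 86.6761·2089.06)/1053.9516 = 183487.342954/1053.9516 = 174.0947.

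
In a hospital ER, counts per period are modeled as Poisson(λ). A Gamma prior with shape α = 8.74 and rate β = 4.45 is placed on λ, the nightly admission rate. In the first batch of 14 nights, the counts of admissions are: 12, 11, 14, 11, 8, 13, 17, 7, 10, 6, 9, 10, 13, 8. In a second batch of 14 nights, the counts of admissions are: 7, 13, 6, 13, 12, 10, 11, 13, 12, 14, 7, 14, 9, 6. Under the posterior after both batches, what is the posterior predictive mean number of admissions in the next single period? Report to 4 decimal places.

With a Gamma(shape α, rate β) prior, the Poisson likelihood is conjugate: the posterior is Gamma(α + ΣXᵢ, β + n).
Batch 1: sum of counts S = 149 over n = 14 nights.
After batch 1: Gamma(α+S, β+n) = Gamma(8.74+149, 4.45+14) = Gamma(157.74, 18.45).
Batch 2: sum of counts S = 147 over n = 14 nights.
After batch 2: Gamma(α+S, β+n) = Gamma(157.74+147, 18.45+14) = Gamma(304.74, 32.45).
The predictive distribution for one future period is NegBinom with mean α/β = 9.3911.

9.3911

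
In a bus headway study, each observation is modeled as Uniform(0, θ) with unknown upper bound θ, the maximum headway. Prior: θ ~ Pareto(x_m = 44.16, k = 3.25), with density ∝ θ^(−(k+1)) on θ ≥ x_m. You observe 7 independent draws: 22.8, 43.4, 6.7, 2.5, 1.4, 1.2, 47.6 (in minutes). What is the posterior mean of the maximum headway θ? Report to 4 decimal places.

A Pareto(scale x_m, shape k) prior on the upper bound θ of Uniform(0, θ) is conjugate: posterior is Pareto(max(x_m, max xᵢ), k + n).
Sample maximum = 47.6; prior scale x_m = 44.16 → posterior scale = max = 47.60.
Posterior shape = 3.25 + 7 = 10.25.
E[θ|data] = k·x_m/(k−1) = 10.25·47.60/9.25 = 52.7459.

52.7459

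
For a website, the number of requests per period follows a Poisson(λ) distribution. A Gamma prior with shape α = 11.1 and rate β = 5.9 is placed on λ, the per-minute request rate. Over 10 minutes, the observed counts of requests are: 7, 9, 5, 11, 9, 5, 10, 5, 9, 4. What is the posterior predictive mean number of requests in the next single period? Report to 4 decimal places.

5.3522

With a Gamma(shape α, rate β) prior, the Poisson likelihood is conjugate: the posterior is Gamma(α + ΣXᵢ, β + n).
Sum of counts S = 74 over n = 10 minutes.
Posterior: Gamma(α+S, β+n) = Gamma(11.1+74, 5.9+10) = Gamma(85.1, 15.9).
The predictive distribution for one future period is NegBinom with mean α/β = 5.3522.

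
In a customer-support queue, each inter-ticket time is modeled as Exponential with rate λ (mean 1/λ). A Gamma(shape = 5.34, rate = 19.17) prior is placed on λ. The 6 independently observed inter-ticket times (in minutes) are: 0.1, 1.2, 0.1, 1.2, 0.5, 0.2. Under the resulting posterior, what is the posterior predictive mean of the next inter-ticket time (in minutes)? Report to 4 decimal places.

With a Gamma(shape α, rate β) prior on the exponential rate λ, the posterior after n observations with total T = Σxᵢ is Gamma(α+n, β+T).
Sum of observations T = 3.3 minutes; n = 6.
Posterior: Gamma(5.34+6, 19.17+3.3) = Gamma(11.34, 22.47).
The predictive distribution for the next observation is Lomax; its mean is β/(α−1) = 22.47/10.34 = 2.1731.

2.1731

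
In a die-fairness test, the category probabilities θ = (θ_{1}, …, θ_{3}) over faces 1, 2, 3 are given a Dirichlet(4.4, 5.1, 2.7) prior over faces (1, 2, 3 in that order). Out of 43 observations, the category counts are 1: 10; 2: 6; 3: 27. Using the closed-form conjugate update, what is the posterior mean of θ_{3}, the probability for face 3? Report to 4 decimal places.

The Dirichlet prior is conjugate to the Multinomial likelihood: each posterior αⱼ = prior αⱼ + observed count nⱼ.
Posterior concentration: (14.4, 11.1, 29.7), total = 55.2.
E[θ_{3}|data] = α_{3}/Σα = 29.7/55.2 = 0.5380.

0.5380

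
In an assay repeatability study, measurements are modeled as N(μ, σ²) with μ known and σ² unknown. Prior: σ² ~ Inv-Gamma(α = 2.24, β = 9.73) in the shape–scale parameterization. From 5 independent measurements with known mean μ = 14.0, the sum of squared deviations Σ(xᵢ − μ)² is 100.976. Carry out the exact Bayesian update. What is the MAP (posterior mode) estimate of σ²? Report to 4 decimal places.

With known mean μ and an Inverse-Gamma(α, β) prior on σ², the Normal likelihood is conjugate: posterior is Inv-Gamma(α + n/2, β + Σ(xᵢ−μ)²/2).
Posterior: Inv-Gamma(2.24 + 5/2, 9.73 + 100.976/2) = Inv-Gamma(4.74, 60.2180).
Mode = β/(α+1) = 60.2180/5.74 = 10.4909.

10.4909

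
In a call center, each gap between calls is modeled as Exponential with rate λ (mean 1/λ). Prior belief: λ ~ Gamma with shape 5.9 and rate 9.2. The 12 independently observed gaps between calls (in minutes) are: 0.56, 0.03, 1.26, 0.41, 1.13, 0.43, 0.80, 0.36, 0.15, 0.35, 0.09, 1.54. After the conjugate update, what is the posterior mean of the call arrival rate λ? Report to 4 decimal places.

1.0975

With a Gamma(shape α, rate β) prior on the exponential rate λ, the posterior after n observations with total T = Σxᵢ is Gamma(α+n, β+T).
Sum of observations T = 7.11 minutes; n = 12.
Posterior: Gamma(5.9+12, 9.2+7.11) = Gamma(17.9, 16.31).
Posterior mean of λ = α/β = 17.9/16.31 = 1.0975.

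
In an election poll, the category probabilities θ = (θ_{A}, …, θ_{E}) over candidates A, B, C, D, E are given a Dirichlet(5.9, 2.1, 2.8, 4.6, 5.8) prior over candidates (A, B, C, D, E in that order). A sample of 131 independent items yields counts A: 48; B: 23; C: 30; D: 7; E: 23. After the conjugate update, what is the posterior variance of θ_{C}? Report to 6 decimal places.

The Dirichlet prior is conjugate to the Multinomial likelihood: each posterior αⱼ = prior αⱼ + observed count nⱼ.
Posterior concentration: (53.9, 25.1, 32.8, 11.6, 28.8), total = 152.2.
Var[θ_j] = α_j(Σα−α_j)/((Σα)²(Σα+1)) = 32.8·119.4/(152.2²·153.2) = 0.001104.

0.001104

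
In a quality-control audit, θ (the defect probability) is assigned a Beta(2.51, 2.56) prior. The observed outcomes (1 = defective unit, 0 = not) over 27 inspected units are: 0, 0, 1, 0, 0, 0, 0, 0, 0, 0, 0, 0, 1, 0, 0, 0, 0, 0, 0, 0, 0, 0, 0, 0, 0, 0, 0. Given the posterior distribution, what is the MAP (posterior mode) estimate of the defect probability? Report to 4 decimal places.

The Beta prior is conjugate to a Binomial/Bernoulli likelihood; the update adds successes to α and failures to β.
Posterior: Beta(α+k, β+n−k) = Beta(2.51+2, 2.56+25) = Beta(4.51, 27.56).
Mode of Beta(a,b) for a,b>1 is (a−1)/(a+b−2) = 3.51/30.07 = 0.1167.

0.1167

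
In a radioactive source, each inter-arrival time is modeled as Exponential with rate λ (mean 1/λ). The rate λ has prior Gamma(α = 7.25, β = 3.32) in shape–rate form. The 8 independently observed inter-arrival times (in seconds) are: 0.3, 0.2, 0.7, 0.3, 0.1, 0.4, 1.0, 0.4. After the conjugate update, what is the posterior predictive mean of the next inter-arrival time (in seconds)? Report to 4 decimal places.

0.4716

With a Gamma(shape α, rate β) prior on the exponential rate λ, the posterior after n observations with total T = Σxᵢ is Gamma(α+n, β+T).
Sum of observations T = 3.4 seconds; n = 8.
Posterior: Gamma(7.25+8, 3.32+3.4) = Gamma(15.25, 6.72).
The predictive distribution for the next observation is Lomax; its mean is β/(α−1) = 6.72/14.25 = 0.4716.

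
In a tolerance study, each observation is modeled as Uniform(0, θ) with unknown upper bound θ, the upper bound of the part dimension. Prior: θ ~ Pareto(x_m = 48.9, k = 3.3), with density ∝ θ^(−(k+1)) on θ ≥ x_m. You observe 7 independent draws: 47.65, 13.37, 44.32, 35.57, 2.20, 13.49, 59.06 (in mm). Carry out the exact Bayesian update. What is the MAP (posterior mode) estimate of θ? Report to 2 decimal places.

A Pareto(scale x_m, shape k) prior on the upper bound θ of Uniform(0, θ) is conjugate: posterior is Pareto(max(x_m, max xᵢ), k + n).
Sample maximum = 59.06; prior scale x_m = 48.9 → posterior scale = max = 59.06.
Posterior shape = 3.3 + 7 = 10.3.
The Pareto density is decreasing on [x_m, ∞), so the mode is x_m = 59.06.

59.06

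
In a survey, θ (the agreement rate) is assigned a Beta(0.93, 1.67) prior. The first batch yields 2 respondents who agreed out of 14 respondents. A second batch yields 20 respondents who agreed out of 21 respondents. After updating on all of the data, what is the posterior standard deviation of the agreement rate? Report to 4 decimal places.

The Beta prior is conjugate to a Binomial/Bernoulli likelihood; the update adds successes to α and failures to β.
After batch 1: Beta(0.93+2, 1.67+12) = Beta(2.93, 13.67).
After batch 2: Beta(2.93+20, 13.67+1) = Beta(22.93, 14.67).
Var = αβ/((α+β)²(α+β+1)) = 22.93·14.67/(37.60²·38.60) = 0.00616412; SD = √0.00616412 = 0.0785.

0.0785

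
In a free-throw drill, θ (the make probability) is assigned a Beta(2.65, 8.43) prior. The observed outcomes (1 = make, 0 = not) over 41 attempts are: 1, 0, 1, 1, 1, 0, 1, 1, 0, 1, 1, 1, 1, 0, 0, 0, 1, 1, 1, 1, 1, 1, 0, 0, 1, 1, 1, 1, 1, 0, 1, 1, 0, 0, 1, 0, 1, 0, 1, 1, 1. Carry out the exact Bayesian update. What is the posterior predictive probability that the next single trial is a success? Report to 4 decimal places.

0.5885

The Beta prior is conjugate to a Binomial/Bernoulli likelihood; the update adds successes to α and failures to β.
Posterior: Beta(α+k, β+n−k) = Beta(2.65+28, 8.43+13) = Beta(30.65, 21.43).
For a single future Bernoulli trial, P(success | data) = α/(α+β) = 0.5885.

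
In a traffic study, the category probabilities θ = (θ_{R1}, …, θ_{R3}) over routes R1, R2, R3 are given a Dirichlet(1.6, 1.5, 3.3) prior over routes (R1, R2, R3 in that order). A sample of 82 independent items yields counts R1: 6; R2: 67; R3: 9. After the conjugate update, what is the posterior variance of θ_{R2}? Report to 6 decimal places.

0.001951

The Dirichlet prior is conjugate to the Multinomial likelihood: each posterior αⱼ = prior αⱼ + observed count nⱼ.
Posterior concentration: (7.6, 68.5, 12.3), total = 88.4.
Var[θ_j] = α_j(Σα−α_j)/((Σα)²(Σα+1)) = 68.5·19.9/(88.4²·89.4) = 0.001951.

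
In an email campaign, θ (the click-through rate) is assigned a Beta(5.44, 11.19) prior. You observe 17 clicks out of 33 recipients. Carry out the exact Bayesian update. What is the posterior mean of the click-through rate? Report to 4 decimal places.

The Beta prior is conjugate to a Binomial/Bernoulli likelihood; the update adds successes to α and failures to β.
Posterior: Beta(α+k, β+n−k) = Beta(5.44+17, 11.19+16) = Beta(22.44, 27.19).
Posterior mean = α/(α+β) = 22.44/49.63 = 0.4521.

0.4521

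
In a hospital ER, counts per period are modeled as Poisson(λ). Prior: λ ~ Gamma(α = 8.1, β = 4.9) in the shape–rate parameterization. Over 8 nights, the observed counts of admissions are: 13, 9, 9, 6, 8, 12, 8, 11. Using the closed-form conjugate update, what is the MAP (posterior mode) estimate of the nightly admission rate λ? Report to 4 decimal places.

With a Gamma(shape α, rate β) prior, the Poisson likelihood is conjugate: the posterior is Gamma(α + ΣXᵢ, β + n).
Sum of counts S = 76 over n = 8 nights.
Posterior: Gamma(α+S, β+n) = Gamma(8.1+76, 4.9+8) = Gamma(84.1, 12.9).
Mode of Gamma(α,β) for α≥1 is (α−1)/β = 83.1/12.9 = 6.4419.

6.4419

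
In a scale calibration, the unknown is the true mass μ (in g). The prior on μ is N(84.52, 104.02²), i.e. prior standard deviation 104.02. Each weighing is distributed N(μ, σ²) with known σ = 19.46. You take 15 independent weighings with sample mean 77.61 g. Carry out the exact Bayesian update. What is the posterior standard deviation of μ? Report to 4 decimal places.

For Normal data with known variance σ², a Normal(μ₀, σ₀²) prior on μ is conjugate. Posterior precision = 1/σ₀² + n/σ²; posterior mean is the precision-weighted average of μ₀ and x̄.
σ₀² = 104.02² = 10820.1604, σ² = 19.46² = 378.6916; σ² + n·σ₀² = 378.6916 + 15·10820.1604 = 162681.0976.
Posterior precision = 1/σ₀² + n/σ² = 1/10820.1604 + 15/378.6916 = (σ² + n·σ₀²)/(σ₀²σ²) = 162681.0976/(10820.1604·378.6916); posterior variance σₙ² = σ₀²σ²/(σ² + n·σ₀²) = 10820.1604·378.6916/162681.0976 = 25.187338.
Posterior SD = √σₙ² = √(10820.1604·378.6916/162681.0976) = 5.0187.

5.0187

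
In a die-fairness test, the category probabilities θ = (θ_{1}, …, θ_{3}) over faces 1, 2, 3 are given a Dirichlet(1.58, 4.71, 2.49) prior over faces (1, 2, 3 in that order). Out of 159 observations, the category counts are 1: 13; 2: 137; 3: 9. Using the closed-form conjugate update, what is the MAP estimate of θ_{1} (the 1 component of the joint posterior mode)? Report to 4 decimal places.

0.0824

The Dirichlet prior is conjugate to the Multinomial likelihood: each posterior αⱼ = prior αⱼ + observed count nⱼ.
Posterior concentration: (14.58, 141.71, 11.49), total = 167.78.
Joint mode component: (α_{1}−1)/(Σα−K) = 13.58/164.78 = 0.0824.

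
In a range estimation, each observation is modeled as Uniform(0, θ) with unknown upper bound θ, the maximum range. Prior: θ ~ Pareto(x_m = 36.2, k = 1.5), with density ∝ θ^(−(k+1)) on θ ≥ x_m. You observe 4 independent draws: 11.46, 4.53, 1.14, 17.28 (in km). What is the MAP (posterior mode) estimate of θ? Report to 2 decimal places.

36.20

A Pareto(scale x_m, shape k) prior on the upper bound θ of Uniform(0, θ) is conjugate: posterior is Pareto(max(x_m, max xᵢ), k + n).
Sample maximum = 17.28; prior scale x_m = 36.2 → posterior scale = max = 36.20.
Posterior shape = 1.5 + 4 = 5.5.
The Pareto density is decreasing on [x_m, ∞), so the mode is x_m = 36.20.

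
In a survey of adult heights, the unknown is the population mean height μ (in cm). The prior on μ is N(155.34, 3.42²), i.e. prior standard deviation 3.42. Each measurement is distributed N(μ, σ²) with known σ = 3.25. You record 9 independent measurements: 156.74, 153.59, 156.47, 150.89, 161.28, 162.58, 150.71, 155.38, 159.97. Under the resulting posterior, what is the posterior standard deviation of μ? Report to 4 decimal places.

1.0328

For Normal data with known variance σ², a Normal(μ₀, σ₀²) prior on μ is conjugate. Posterior precision = 1/σ₀² + n/σ²; posterior mean is the precision-weighted average of μ₀ and x̄.
σ₀² = 3.42² = 11.6964, σ² = 3.25² = 10.5625; σ² + n·σ₀² = 10.5625 + 9·11.6964 = 115.8301.
Posterior precision = 1/σ₀² + n/σ² = 1/11.6964 + 9/10.5625 = (σ² + n·σ₀²)/(σ₀²σ²) = 115.8301/(11.6964·10.5625); posterior variance σₙ² = σ₀²σ²/(σ² + n·σ₀²) = 11.6964·10.5625/115.8301 = 1.066590.
Posterior SD = √σₙ² = √(11.6964·10.5625/115.8301) = 1.0328.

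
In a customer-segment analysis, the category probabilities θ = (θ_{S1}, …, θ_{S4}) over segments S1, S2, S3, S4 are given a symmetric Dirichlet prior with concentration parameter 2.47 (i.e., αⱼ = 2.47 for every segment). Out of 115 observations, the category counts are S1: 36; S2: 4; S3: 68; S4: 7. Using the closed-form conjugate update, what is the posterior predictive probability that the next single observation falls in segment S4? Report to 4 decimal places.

0.0758

The Dirichlet prior is conjugate to the Multinomial likelihood: each posterior αⱼ = prior αⱼ + observed count nⱼ.
Posterior concentration: (38.47, 6.47, 70.47, 9.47), total = 124.88.
P(next = S4 | data) = α_{S4}/Σα = 0.0758.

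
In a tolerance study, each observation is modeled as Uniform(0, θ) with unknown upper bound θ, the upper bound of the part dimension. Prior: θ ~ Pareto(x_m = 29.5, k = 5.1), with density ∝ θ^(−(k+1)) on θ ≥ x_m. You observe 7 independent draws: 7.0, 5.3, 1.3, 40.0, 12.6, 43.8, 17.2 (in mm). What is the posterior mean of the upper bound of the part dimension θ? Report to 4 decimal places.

A Pareto(scale x_m, shape k) prior on the upper bound θ of Uniform(0, θ) is conjugate: posterior is Pareto(max(x_m, max xᵢ), k + n).
Sample maximum = 43.8; prior scale x_m = 29.5 → posterior scale = max = 43.8.
Posterior shape = 5.1 + 7 = 12.1.
E[θ|data] = k·x_m/(k−1) = 12.1·43.8/11.1 = 47.7459.

47.7459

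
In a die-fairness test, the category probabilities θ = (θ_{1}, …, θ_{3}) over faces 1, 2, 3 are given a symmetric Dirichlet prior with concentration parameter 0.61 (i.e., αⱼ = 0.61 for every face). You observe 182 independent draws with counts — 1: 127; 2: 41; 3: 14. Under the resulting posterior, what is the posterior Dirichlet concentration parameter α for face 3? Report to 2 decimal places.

The Dirichlet prior is conjugate to the Multinomial likelihood: each posterior αⱼ = prior αⱼ + observed count nⱼ.
Posterior concentration: (127.61, 41.61, 14.61), total = 183.83.
α_{3} = 0.61 + 14 = 14.61.

14.61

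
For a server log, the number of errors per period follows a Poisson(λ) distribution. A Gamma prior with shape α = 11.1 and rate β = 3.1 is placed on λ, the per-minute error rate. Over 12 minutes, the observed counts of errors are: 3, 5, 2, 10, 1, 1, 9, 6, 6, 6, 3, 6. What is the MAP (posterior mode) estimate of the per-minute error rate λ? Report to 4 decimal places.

With a Gamma(shape α, rate β) prior, the Poisson likelihood is conjugate: the posterior is Gamma(α + ΣXᵢ, β + n).
Sum of counts S = 58 over n = 12 minutes.
Posterior: Gamma(α+S, β+n) = Gamma(11.1+58, 3.1+12) = Gamma(69.1, 15.1).
Mode of Gamma(α,β) for α≥1 is (α−1)/β = 68.1/15.1 = 4.5099.

4.5099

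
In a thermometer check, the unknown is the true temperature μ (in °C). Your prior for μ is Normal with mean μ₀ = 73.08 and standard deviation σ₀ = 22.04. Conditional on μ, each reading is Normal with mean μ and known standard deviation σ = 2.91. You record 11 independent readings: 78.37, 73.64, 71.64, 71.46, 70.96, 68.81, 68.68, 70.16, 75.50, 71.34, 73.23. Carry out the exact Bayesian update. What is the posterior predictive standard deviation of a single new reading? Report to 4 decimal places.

3.0392

For Normal data with known variance σ², a Normal(μ₀, σ₀²) prior on μ is conjugate. Posterior precision = 1/σ₀² + n/σ²; posterior mean is the precision-weighted average of μ₀ and x̄.
σ₀² = 22.04² = 485.7616, σ² = 2.91² = 8.4681; σ² + n·σ₀² = 8.4681 + 11·485.7616 = 5351.8457.
Posterior precision = 1/σ₀² + n/σ² = 1/485.7616 + 11/8.4681 = (σ² + n·σ₀²)/(σ₀²σ²) = 5351.8457/(485.7616·8.4681); posterior variance σₙ² = σ₀²σ²/(σ² + n·σ₀²) = 485.7616·8.4681/5351.8457 = 0.768609.
Predictive variance for one new observation = σₙ² + σ² = 485.7616·8.4681/5351.8457 + 8.4681 = σ²·(σ₀² + 5351.8457)/5351.8457 = 8.4681·5837.6073/5351.8457 = 9.236709; SD = √(8.4681·5837.6073/5351.8457) = 3.0392.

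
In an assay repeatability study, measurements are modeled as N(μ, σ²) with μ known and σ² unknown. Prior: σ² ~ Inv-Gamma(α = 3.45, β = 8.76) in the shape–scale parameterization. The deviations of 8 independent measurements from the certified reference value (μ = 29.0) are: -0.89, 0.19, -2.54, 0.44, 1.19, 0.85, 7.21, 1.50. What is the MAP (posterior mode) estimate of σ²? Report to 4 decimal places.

With known mean μ and an Inverse-Gamma(α, β) prior on σ², the Normal likelihood is conjugate: posterior is Inv-Gamma(α + n/2, β + Σ(xᵢ−μ)²/2).
Σ(xᵢ−μ)² = (-0.89)² + (0.19)² + (-2.54)² + (0.44)² + (1.19)² + (0.85)² + (7.21)² + (1.50)² = 63.8461.
Posterior: Inv-Gamma(3.45 + 8/2, 8.76 + 63.8461/2) = Inv-Gamma(7.45, 40.68305).
Mode = β/(α+1) = 40.68305/8.45 = 4.8146.

4.8146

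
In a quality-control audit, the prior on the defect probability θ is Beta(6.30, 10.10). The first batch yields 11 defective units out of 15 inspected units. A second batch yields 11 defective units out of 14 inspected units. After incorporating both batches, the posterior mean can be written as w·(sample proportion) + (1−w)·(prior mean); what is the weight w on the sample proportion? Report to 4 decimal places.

0.6388

The Beta prior is conjugate to a Binomial/Bernoulli likelihood; the update adds successes to α and failures to β.
Total number of inspected units: n = 15 + 14 = 29.
Posterior mean = (α₀+k)/(α₀+β₀+n) = [n/(α₀+β₀+n)]·(k/n) + [(α₀+β₀)/(α₀+β₀+n)]·α₀/(α₀+β₀), so only n and the prior enter the weight.
The weight on the data is w = n/(α₀+β₀+n) = 29/(6.30+10.10+29) = 29/45.40 = 0.6388.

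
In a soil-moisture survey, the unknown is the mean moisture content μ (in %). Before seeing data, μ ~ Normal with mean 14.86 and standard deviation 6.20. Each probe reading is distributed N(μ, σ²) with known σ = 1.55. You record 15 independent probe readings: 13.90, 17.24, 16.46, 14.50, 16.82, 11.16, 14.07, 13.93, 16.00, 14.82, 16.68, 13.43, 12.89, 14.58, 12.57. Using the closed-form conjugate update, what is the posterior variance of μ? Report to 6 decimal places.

0.159502

For Normal data with known variance σ², a Normal(μ₀, σ₀²) prior on μ is conjugate. Posterior precision = 1/σ₀² + n/σ²; posterior mean is the precision-weighted average of μ₀ and x̄.
σ₀² = 6.20² = 38.44, σ² = 1.55² = 2.4025; σ² + n·σ₀² = 2.4025 + 15·38.44 = 579.0025.
Posterior precision = 1/σ₀² + n/σ² = 1/38.44 + 15/2.4025 = (σ² + n·σ₀²)/(σ₀²σ²) = 579.0025/(38.44·2.4025); posterior variance σₙ² = σ₀²σ²/(σ² + n·σ₀²) = 38.44·2.4025/579.0025 = 0.159502.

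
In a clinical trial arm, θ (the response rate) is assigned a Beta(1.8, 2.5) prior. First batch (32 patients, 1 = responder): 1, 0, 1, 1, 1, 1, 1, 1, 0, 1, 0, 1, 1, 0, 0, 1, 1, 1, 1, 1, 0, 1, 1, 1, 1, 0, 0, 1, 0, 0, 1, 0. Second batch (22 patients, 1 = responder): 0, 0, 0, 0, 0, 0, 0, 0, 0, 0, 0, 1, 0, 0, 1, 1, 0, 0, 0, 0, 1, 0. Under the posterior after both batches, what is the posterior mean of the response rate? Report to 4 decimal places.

The Beta prior is conjugate to a Binomial/Bernoulli likelihood; the update adds successes to α and failures to β.
After batch 1: Beta(1.8+21, 2.5+11) = Beta(22.8, 13.5).
After batch 2: Beta(22.8+4, 13.5+18) = Beta(26.8, 31.5).
Posterior mean = α/(α+β) = 26.8/58.3 = 0.4597.

0.4597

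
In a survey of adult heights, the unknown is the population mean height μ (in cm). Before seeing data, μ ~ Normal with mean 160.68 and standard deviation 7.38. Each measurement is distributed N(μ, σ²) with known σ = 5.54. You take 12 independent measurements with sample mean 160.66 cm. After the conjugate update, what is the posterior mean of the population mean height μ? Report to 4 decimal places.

For Normal data with known variance σ², a Normal(μ₀, σ₀²) prior on μ is conjugate. Posterior precision = 1/σ₀² + n/σ²; posterior mean is the precision-weighted average of μ₀ and x̄.
n·x̄ = 12·160.66 = 1927.92.
σ₀² = 7.38² = 54.4644, σ² = 5.54² = 30.6916; σ² + n·σ₀² = 30.6916 + 12·54.4644 = 684.2644.
Posterior mean = (μ₀/σ₀² + n·x̄/σ²)/(1/σ₀² + n/σ²) = (σ²·μ₀ + σ₀²·n·x̄)/(σ² + n·σ₀²) = (30.6916·160.68 + 54.4644·1927.92)/684.2644 = 109934.532336/684.2644 = 160.6609.

160.6609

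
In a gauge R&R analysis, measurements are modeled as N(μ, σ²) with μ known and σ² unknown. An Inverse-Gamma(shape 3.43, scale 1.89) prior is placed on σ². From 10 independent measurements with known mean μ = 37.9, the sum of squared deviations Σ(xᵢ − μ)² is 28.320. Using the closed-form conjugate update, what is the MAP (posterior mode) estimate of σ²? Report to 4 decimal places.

With known mean μ and an Inverse-Gamma(α, β) prior on σ², the Normal likelihood is conjugate: posterior is Inv-Gamma(α + n/2, β + Σ(xᵢ−μ)²/2).
Posterior: Inv-Gamma(3.43 + 10/2, 1.89 + 28.320/2) = Inv-Gamma(8.43, 16.0500).
Mode = β/(α+1) = 16.0500/9.43 = 1.7020.

1.7020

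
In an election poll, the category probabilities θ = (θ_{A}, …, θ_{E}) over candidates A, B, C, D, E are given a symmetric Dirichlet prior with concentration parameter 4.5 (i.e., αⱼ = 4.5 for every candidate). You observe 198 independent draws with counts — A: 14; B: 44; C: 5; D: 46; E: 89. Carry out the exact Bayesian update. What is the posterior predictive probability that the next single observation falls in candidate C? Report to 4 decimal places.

0.0431

The Dirichlet prior is conjugate to the Multinomial likelihood: each posterior αⱼ = prior αⱼ + observed count nⱼ.
Posterior concentration: (18.5, 48.5, 9.5, 50.5, 93.5), total = 220.5.
P(next = C | data) = α_{C}/Σα = 0.0431.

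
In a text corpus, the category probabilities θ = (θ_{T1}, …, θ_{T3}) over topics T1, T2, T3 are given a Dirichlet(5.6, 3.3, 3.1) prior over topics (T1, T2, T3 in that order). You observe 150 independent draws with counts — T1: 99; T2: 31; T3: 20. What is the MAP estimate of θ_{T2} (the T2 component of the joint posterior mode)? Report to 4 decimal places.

0.2094

The Dirichlet prior is conjugate to the Multinomial likelihood: each posterior αⱼ = prior αⱼ + observed count nⱼ.
Posterior concentration: (104.6, 34.3, 23.1), total = 162.0.
Joint mode component: (α_{T2}−1)/(Σα−K) = 33.3/159.0 = 0.2094.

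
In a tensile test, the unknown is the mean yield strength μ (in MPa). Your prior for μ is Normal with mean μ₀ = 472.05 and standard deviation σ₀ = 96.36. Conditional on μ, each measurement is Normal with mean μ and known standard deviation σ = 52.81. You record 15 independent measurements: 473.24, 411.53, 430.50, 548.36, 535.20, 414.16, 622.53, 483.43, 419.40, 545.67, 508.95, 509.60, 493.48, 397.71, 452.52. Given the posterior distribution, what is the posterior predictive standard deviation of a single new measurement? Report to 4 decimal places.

54.5085

For Normal data with known variance σ², a Normal(μ₀, σ₀²) prior on μ is conjugate. Posterior precision = 1/σ₀² + n/σ²; posterior mean is the precision-weighted average of μ₀ and x̄.
σ₀² = 96.36² = 9285.2496, σ² = 52.81² = 2788.8961; σ² + n·σ₀² = 2788.8961 + 15·9285.2496 = 142067.6401.
Posterior precision = 1/σ₀² + n/σ² = 1/9285.2496 + 15/2788.8961 = (σ² + n·σ₀²)/(σ₀²σ²) = 142067.6401/(9285.2496·2788.8961); posterior variance σₙ² = σ₀²σ²/(σ² + n·σ₀²) = 9285.2496·2788.8961/142067.6401 = 182.276530.
Predictive variance for one new observation = σₙ² + σ² = 9285.2496·2788.8961/142067.6401 + 2788.8961 = σ²·(σ₀² + 142067.6401)/142067.6401 = 2788.8961·151352.8897/142067.6401 = 2971.172630; SD = √(2788.8961·151352.8897/142067.6401) = 54.5085.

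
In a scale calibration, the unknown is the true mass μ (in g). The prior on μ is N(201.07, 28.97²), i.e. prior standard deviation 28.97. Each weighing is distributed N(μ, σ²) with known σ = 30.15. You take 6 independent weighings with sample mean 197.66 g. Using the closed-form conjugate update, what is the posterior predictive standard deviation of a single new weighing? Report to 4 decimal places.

For Normal data with known variance σ², a Normal(μ₀, σ₀²) prior on μ is conjugate. Posterior precision = 1/σ₀² + n/σ²; posterior mean is the precision-weighted average of μ₀ and x̄.
σ₀² = 28.97² = 839.2609, σ² = 30.15² = 909.0225; σ² + n·σ₀² = 909.0225 + 6·839.2609 = 5944.5879.
Posterior precision = 1/σ₀² + n/σ² = 1/839.2609 + 6/909.0225 = (σ² + n·σ₀²)/(σ₀²σ²) = 5944.5879/(839.2609·909.0225); posterior variance σₙ² = σ₀²σ²/(σ² + n·σ₀²) = 839.2609·909.0225/5944.5879 = 128.336405.
Predictive variance for one new observation = σₙ² + σ² = 839.2609·909.0225/5944.5879 + 909.0225 = σ²·(σ₀² + 5944.5879)/5944.5879 = 909.0225·6783.8488/5944.5879 = 1037.358905; SD = √(909.0225·6783.8488/5944.5879) = 32.2081.

32.2081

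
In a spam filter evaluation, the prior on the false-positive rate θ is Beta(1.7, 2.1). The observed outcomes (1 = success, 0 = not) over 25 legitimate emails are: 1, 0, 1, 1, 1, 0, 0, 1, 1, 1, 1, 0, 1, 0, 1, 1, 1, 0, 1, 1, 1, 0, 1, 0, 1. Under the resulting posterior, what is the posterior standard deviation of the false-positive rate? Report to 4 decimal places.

The Beta prior is conjugate to a Binomial/Bernoulli likelihood; the update adds successes to α and failures to β.
Posterior: Beta(α+k, β+n−k) = Beta(1.7+17, 2.1+8) = Beta(18.7, 10.1).
Var = αβ/((α+β)²(α+β+1)) = 18.7·10.1/(28.8²·29.8) = 0.00764120; SD = √0.00764120 = 0.0874.

0.0874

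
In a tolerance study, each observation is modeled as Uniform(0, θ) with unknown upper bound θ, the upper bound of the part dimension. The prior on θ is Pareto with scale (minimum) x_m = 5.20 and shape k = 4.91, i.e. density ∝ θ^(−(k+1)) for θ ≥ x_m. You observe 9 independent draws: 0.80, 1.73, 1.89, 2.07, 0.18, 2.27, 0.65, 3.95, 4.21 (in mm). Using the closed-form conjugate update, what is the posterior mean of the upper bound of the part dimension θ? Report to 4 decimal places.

A Pareto(scale x_m, shape k) prior on the upper bound θ of Uniform(0, θ) is conjugate: posterior is Pareto(max(x_m, max xᵢ), k + n).
Sample maximum = 4.21; prior scale x_m = 5.20 → posterior scale = max = 5.20.
Posterior shape = 4.91 + 9 = 13.91.
E[θ|data] = k·x_m/(k−1) = 13.91·5.20/12.91 = 5.6028.

5.6028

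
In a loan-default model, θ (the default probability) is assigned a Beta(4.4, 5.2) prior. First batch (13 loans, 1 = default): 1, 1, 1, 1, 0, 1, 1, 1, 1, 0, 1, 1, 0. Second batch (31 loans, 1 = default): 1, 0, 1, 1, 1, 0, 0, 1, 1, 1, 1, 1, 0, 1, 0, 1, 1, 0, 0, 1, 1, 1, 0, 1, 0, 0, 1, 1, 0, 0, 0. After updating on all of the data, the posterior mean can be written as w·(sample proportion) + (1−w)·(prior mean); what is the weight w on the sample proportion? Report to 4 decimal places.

The Beta prior is conjugate to a Binomial/Bernoulli likelihood; the update adds successes to α and failures to β.
Total number of loans: n = 13 + 31 = 44.
Posterior mean = (α₀+k)/(α₀+β₀+n) = [n/(α₀+β₀+n)]·(k/n) + [(α₀+β₀)/(α₀+β₀+n)]·α₀/(α₀+β₀), so only n and the prior enter the weight.
The weight on the data is w = n/(α₀+β₀+n) = 44/(4.4+5.2+44) = 44/53.6 = 0.8209.

0.8209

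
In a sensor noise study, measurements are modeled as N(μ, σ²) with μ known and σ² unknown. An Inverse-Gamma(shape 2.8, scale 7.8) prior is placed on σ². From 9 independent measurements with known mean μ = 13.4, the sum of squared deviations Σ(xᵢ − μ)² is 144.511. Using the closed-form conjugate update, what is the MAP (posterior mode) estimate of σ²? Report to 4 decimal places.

9.6452

With known mean μ and an Inverse-Gamma(α, β) prior on σ², the Normal likelihood is conjugate: posterior is Inv-Gamma(α + n/2, β + Σ(xᵢ−μ)²/2).
Posterior: Inv-Gamma(2.8 + 9/2, 7.8 + 144.511/2) = Inv-Gamma(7.30, 80.0555).
Mode = β/(α+1) = 80.0555/8.30 = 9.6452.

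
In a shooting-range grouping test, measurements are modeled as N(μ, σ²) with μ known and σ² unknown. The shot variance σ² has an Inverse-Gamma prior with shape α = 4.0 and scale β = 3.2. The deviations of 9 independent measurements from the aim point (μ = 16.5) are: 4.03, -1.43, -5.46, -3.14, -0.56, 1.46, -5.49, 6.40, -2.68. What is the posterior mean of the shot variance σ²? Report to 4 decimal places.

9.6723

With known mean μ and an Inverse-Gamma(α, β) prior on σ², the Normal likelihood is conjugate: posterior is Inv-Gamma(α + n/2, β + Σ(xᵢ−μ)²/2).
Σ(xᵢ−μ)² = (4.03)² + (-1.43)² + (-5.46)² + (-3.14)² + (-0.56)² + (1.46)² + (-5.49)² + (6.40)² + (-2.68)² = 138.6847.
Posterior: Inv-Gamma(4.0 + 9/2, 3.2 + 138.6847/2) = Inv-Gamma(8.50, 72.54235).
E[σ²|data] = β/(α−1) = 72.54235/7.50 = 9.6723.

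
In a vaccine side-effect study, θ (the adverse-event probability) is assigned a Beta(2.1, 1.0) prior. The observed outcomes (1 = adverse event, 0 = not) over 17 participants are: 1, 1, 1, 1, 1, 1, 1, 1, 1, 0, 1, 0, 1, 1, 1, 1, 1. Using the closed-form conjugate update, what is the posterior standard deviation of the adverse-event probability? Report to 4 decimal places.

0.0776

The Beta prior is conjugate to a Binomial/Bernoulli likelihood; the update adds successes to α and failures to β.
Posterior: Beta(α+k, β+n−k) = Beta(2.1+15, 1.0+2) = Beta(17.1, 3.0).
Var = αβ/((α+β)²(α+β+1)) = 17.1·3.0/(20.1²·21.1) = 0.00601787; SD = √0.00601787 = 0.0776.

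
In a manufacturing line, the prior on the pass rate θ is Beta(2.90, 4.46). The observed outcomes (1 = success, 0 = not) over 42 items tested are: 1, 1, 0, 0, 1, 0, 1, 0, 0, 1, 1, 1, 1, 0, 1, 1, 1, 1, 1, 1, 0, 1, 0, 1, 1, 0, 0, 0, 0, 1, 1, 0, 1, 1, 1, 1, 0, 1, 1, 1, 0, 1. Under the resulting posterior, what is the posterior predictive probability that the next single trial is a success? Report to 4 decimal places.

The Beta prior is conjugate to a Binomial/Bernoulli likelihood; the update adds successes to α and failures to β.
Posterior: Beta(α+k, β+n−k) = Beta(2.90+27, 4.46+15) = Beta(29.90, 19.46).
For a single future Bernoulli trial, P(success | data) = α/(α+β) = 0.6058.

0.6058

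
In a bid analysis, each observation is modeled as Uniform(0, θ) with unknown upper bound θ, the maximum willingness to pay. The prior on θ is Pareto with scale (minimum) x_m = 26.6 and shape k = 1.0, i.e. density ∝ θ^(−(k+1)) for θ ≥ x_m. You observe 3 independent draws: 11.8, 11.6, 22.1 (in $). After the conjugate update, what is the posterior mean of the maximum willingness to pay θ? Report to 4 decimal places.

A Pareto(scale x_m, shape k) prior on the upper bound θ of Uniform(0, θ) is conjugate: posterior is Pareto(max(x_m, max xᵢ), k + n).
Sample maximum = 22.1; prior scale x_m = 26.6 → posterior scale = max = 26.6.
Posterior shape = 1.0 + 3 = 4.0.
E[θ|data] = k·x_m/(k−1) = 4.0·26.6/3.0 = 35.4667.

35.4667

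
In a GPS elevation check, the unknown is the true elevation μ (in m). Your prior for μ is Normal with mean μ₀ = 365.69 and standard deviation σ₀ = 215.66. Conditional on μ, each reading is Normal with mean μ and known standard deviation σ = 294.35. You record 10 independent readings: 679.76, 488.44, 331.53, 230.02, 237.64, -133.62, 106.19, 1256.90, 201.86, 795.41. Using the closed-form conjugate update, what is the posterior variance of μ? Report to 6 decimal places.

7303.605637

For Normal data with known variance σ², a Normal(μ₀, σ₀²) prior on μ is conjugate. Posterior precision = 1/σ₀² + n/σ²; posterior mean is the precision-weighted average of μ₀ and x̄.
σ₀² = 215.66² = 46509.2356, σ² = 294.35² = 86641.9225; σ² + n·σ₀² = 86641.9225 + 10·46509.2356 = 551734.2785.
Posterior precision = 1/σ₀² + n/σ² = 1/46509.2356 + 10/86641.9225 = (σ² + n·σ₀²)/(σ₀²σ²) = 551734.2785/(46509.2356·86641.9225); posterior variance σₙ² = σ₀²σ²/(σ² + n·σ₀²) = 46509.2356·86641.9225/551734.2785 = 7303.605637.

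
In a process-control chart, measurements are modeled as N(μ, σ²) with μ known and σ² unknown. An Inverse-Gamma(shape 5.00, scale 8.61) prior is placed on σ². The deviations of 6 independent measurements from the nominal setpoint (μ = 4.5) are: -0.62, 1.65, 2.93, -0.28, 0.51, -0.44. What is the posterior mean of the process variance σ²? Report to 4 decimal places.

2.1031

With known mean μ and an Inverse-Gamma(α, β) prior on σ², the Normal likelihood is conjugate: posterior is Inv-Gamma(α + n/2, β + Σ(xᵢ−μ)²/2).
Σ(xᵢ−μ)² = (-0.62)² + (1.65)² + (2.93)² + (-0.28)² + (0.51)² + (-0.44)² = 12.2239.
Posterior: Inv-Gamma(5.00 + 6/2, 8.61 + 12.2239/2) = Inv-Gamma(8.00, 14.72195).
E[σ²|data] = β/(α−1) = 14.72195/7.00 = 2.1031.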